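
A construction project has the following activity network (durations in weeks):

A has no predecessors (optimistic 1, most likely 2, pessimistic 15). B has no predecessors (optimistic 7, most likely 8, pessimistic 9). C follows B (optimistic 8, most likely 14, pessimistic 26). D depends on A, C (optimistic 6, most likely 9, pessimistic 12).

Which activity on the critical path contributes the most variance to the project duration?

te_A = (1 + 4·2 + 15)/6 = 24/6 = 4; σ²_A = ((15−1)/6)² = 5.444
te_B = (7 + 4·8 + 9)/6 = 48/6 = 8; σ²_B = ((9−7)/6)² = 0.111
te_C = (8 + 4·14 + 26)/6 = 90/6 = 15; σ²_C = ((26−8)/6)² = 9.000
te_D = (6 + 4·9 + 12)/6 = 54/6 = 9; σ²_D = ((12−6)/6)² = 1.000

Forward pass:
ES_A = 0; EF_A = 4
ES_B = 0; EF_B = 8
ES_C = 8; EF_C = 8+15 = 23
ES_D = max(EF_A=4, EF_C=23) = 23; EF_D = 23+9 = 32
Expected project duration μ = 32 weeks. Critical path: B → C → D.

Variances on critical path: σ²_B=0.111, σ²_C=9.000, σ²_D=1.000.
Largest is σ²_C = 9.000.

C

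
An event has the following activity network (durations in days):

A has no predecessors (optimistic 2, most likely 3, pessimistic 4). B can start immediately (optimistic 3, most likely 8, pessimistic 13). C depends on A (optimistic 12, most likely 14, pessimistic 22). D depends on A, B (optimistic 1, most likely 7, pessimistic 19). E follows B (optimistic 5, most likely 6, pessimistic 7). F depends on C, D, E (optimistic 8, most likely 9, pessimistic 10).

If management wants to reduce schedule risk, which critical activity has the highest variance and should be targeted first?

te_A = (2 + 4·3 + 4)/6 = 18/6 = 3; σ²_A = ((4−2)/6)² = 0.111
te_B = (3 + 4·8 + 13)/6 = 48/6 = 8; σ²_B = ((13−3)/6)² = 2.778
te_C = (12 + 4·14 + 22)/6 = 90/6 = 15; σ²_C = ((22−12)/6)² = 2.778
te_D = (1 + 4·7 + 19)/6 = 48/6 = 8; σ²_D = ((19−1)/6)² = 9.000
te_E = (5 + 4·6 + 7)/6 = 36/6 = 6; σ²_E = ((7−5)/6)² = 0.111
te_F = (8 + 4·9 + 10)/6 = 54/6 = 9; σ²_F = ((10−8)/6)² = 0.111

Forward pass:
ES_A = 0; EF_A = 3
ES_B = 0; EF_B = 8
ES_C = 3; EF_C = 3+15 = 18
ES_D = max(EF_A=3, EF_B=8) = 8; EF_D = 8+8 = 16
ES_E = 8; EF_E = 8+6 = 14
ES_F = max(EF_C=18, EF_D=16, EF_E=14) = 18; EF_F = 18+9 = 27
Expected project duration μ = 27 days. Critical path: A → C → F.

Variances on critical path: σ²_A=0.111, σ²_C=2.778, σ²_F=0.111.
Largest is σ²_C = 2.778.

C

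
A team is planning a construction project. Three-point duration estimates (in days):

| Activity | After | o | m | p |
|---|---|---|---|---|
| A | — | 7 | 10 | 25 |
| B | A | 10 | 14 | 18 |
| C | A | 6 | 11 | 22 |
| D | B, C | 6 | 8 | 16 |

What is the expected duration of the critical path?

35 days

te_A = (7 + 4·10 + 25)/6 = 72/6 = 12
te_B = (10 + 4·14 + 18)/6 = 84/6 = 14
te_C = (6 + 4·11 + 22)/6 = 72/6 = 12
te_D = (6 + 4·8 + 16)/6 = 54/6 = 9

Forward pass:
ES_A = 0; EF_A = 12
ES_B = 12; EF_B = 12+14 = 26
ES_C = 12; EF_C = 12+12 = 24
ES_D = max(EF_B=26, EF_C=24) = 26; EF_D = 26+9 = 35
Expected project duration μ = 35 days. Critical path: A → B → D.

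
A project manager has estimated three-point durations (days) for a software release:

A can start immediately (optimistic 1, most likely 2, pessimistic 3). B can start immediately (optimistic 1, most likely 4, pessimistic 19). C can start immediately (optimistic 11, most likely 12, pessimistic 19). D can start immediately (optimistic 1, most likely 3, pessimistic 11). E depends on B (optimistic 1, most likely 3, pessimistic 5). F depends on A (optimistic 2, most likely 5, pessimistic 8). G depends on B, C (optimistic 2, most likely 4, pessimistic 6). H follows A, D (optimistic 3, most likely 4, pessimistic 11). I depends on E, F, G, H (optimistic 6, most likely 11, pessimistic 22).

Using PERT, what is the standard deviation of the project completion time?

te_A = (1 + 4·2 + 3)/6 = 12/6 = 2; σ²_A = ((3−1)/6)² = 0.111
te_B = (1 + 4·4 + 19)/6 = 36/6 = 6; σ²_B = ((19−1)/6)² = 9.000
te_C = (11 + 4·12 + 19)/6 = 78/6 = 13; σ²_C = ((19−11)/6)² = 1.778
te_D = (1 + 4·3 + 11)/6 = 24/6 = 4; σ²_D = ((11−1)/6)² = 2.778
te_E = (1 + 4·3 + 5)/6 = 18/6 = 3; σ²_E = ((5−1)/6)² = 0.444
te_F = (2 + 4·5 + 8)/6 = 30/6 = 5; σ²_F = ((8−2)/6)² = 1.000
te_G = (2 + 4·4 + 6)/6 = 24/6 = 4; σ²_G = ((6−2)/6)² = 0.444
te_H = (3 + 4·4 + 11)/6 = 30/6 = 5; σ²_H = ((11−3)/6)² = 1.778
te_I = (6 + 4·11 + 22)/6 = 72/6 = 12; σ²_I = ((22−6)/6)² = 7.111

Forward pass:
ES_A = 0; EF_A = 2
ES_B = 0; EF_B = 6
ES_C = 0; EF_C = 13
ES_D = 0; EF_D = 4
ES_E = 6; EF_E = 6+3 = 9
ES_F = 2; EF_F = 2+5 = 7
ES_G = max(EF_B=6, EF_C=13) = 13; EF_G = 13+4 = 17
ES_H = max(EF_A=2, EF_D=4) = 4; EF_H = 4+5 = 9
ES_I = max(EF_E=9, EF_F=7, EF_G=17, EF_H=9) = 17; EF_I = 17+12 = 29
Expected project duration μ = 29 days. Critical path: C → G → I.

Variance along critical path = 1.778 + 0.444 + 7.111 = 9.333
σ = √9.333 = 3.055 days

3.06 days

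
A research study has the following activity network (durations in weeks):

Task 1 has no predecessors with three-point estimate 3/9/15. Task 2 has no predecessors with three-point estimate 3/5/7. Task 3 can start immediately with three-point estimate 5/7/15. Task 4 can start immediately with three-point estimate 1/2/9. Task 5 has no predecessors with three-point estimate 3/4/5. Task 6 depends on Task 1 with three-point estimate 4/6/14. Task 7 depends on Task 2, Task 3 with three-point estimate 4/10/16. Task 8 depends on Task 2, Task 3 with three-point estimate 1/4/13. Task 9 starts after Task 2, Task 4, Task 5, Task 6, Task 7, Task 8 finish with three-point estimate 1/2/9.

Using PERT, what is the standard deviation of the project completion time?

2.92 weeks

te_Task 1 = (3 + 4·9 + 15)/6 = 54/6 = 9; σ²_Task 1 = ((15−3)/6)² = 4.000
te_Task 2 = (3 + 4·5 + 7)/6 = 30/6 = 5; σ²_Task 2 = ((7−3)/6)² = 0.444
te_Task 3 = (5 + 4·7 + 15)/6 = 48/6 = 8; σ²_Task 3 = ((15−5)/6)² = 2.778
te_Task 4 = (1 + 4·2 + 9)/6 = 18/6 = 3; σ²_Task 4 = ((9−1)/6)² = 1.778
te_Task 5 = (3 + 4·4 + 5)/6 = 24/6 = 4; σ²_Task 5 = ((5−3)/6)² = 0.111
te_Task 6 = (4 + 4·6 + 14)/6 = 42/6 = 7; σ²_Task 6 = ((14−4)/6)² = 2.778
te_Task 7 = (4 + 4·10 + 16)/6 = 60/6 = 10; σ²_Task 7 = ((16−4)/6)² = 4.000
te_Task 8 = (1 + 4·4 + 13)/6 = 30/6 = 5; σ²_Task 8 = ((13−1)/6)² = 4.000
te_Task 9 = (1 + 4·2 + 9)/6 = 18/6 = 3; σ²_Task 9 = ((9−1)/6)² = 1.778

Forward pass:
ES_Task 1 = 0; EF_Task 1 = 9
ES_Task 2 = 0; EF_Task 2 = 5
ES_Task 3 = 0; EF_Task 3 = 8
ES_Task 4 = 0; EF_Task 4 = 3
ES_Task 5 = 0; EF_Task 5 = 4
ES_Task 6 = 9; EF_Task 6 = 9+7 = 16
ES_Task 7 = max(EF_Task 2=5, EF_Task 3=8) = 8; EF_Task 7 = 8+10 = 18
ES_Task 8 = max(EF_Task 2=5, EF_Task 3=8) = 8; EF_Task 8 = 8+5 = 13
ES_Task 9 = max(EF_Task 2=5, EF_Task 4=3, EF_Task 5=4, EF_Task 6=16, EF_Task 7=18, EF_Task 8=13) = 18; EF_Task 9 = 18+3 = 21
Expected project duration μ = 21 weeks. Critical path: Task 3 → Task 7 → Task 9.

Variance along critical path = 2.778 + 4.000 + 1.778 = 8.556
σ = √8.556 = 2.925 weeks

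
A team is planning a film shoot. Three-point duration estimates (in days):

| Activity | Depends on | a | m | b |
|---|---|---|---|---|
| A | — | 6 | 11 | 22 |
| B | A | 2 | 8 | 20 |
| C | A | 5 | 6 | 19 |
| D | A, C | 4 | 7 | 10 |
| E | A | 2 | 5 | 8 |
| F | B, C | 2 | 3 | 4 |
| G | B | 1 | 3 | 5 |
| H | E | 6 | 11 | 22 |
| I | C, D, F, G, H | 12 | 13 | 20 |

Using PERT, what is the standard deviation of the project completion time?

4.12 days

te_A = (6 + 4·11 + 22)/6 = 72/6 = 12; σ²_A = ((22−6)/6)² = 7.111
te_B = (2 + 4·8 + 20)/6 = 54/6 = 9; σ²_B = ((20−2)/6)² = 9.000
te_C = (5 + 4·6 + 19)/6 = 48/6 = 8; σ²_C = ((19−5)/6)² = 5.444
te_D = (4 + 4·7 + 10)/6 = 42/6 = 7; σ²_D = ((10−4)/6)² = 1.000
te_E = (2 + 4·5 + 8)/6 = 30/6 = 5; σ²_E = ((8−2)/6)² = 1.000
te_F = (2 + 4·3 + 4)/6 = 18/6 = 3; σ²_F = ((4−2)/6)² = 0.111
te_G = (1 + 4·3 + 5)/6 = 18/6 = 3; σ²_G = ((5−1)/6)² = 0.444
te_H = (6 + 4·11 + 22)/6 = 72/6 = 12; σ²_H = ((22−6)/6)² = 7.111
te_I = (12 + 4·13 + 20)/6 = 84/6 = 14; σ²_I = ((20−12)/6)² = 1.778

Forward pass:
ES_A = 0; EF_A = 12
ES_B = 12; EF_B = 12+9 = 21
ES_C = 12; EF_C = 12+8 = 20
ES_D = max(EF_A=12, EF_C=20) = 20; EF_D = 20+7 = 27
ES_E = 12; EF_E = 12+5 = 17
ES_F = max(EF_B=21, EF_C=20) = 21; EF_F = 21+3 = 24
ES_G = 21; EF_G = 21+3 = 24
ES_H = 17; EF_H = 17+12 = 29
ES_I = max(EF_C=20, EF_D=27, EF_F=24, EF_G=24, EF_H=29) = 29; EF_I = 29+14 = 43
Expected project duration μ = 43 days. Critical path: A → E → H → I.

Variance along critical path = 7.111 + 1.000 + 7.111 + 1.778 = 17.000
σ = √17.000 = 4.123 days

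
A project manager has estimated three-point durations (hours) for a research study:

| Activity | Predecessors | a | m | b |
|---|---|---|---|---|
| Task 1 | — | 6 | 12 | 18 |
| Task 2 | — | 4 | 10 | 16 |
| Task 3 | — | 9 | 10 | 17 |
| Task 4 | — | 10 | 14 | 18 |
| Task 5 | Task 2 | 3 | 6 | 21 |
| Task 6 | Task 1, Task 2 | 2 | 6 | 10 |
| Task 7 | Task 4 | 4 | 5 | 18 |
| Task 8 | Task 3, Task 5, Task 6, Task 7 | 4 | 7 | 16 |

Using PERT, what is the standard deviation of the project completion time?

3.35 hours

te_Task 1 = (6 + 4·12 + 18)/6 = 72/6 = 12; σ²_Task 1 = ((18−6)/6)² = 4.000
te_Task 2 = (4 + 4·10 + 16)/6 = 60/6 = 10; σ²_Task 2 = ((16−4)/6)² = 4.000
te_Task 3 = (9 + 4·10 + 17)/6 = 66/6 = 11; σ²_Task 3 = ((17−9)/6)² = 1.778
te_Task 4 = (10 + 4·14 + 18)/6 = 84/6 = 14; σ²_Task 4 = ((18−10)/6)² = 1.778
te_Task 5 = (3 + 4·6 + 21)/6 = 48/6 = 8; σ²_Task 5 = ((21−3)/6)² = 9.000
te_Task 6 = (2 + 4·6 + 10)/6 = 36/6 = 6; σ²_Task 6 = ((10−2)/6)² = 1.778
te_Task 7 = (4 + 4·5 + 18)/6 = 42/6 = 7; σ²_Task 7 = ((18−4)/6)² = 5.444
te_Task 8 = (4 + 4·7 + 16)/6 = 48/6 = 8; σ²_Task 8 = ((16−4)/6)² = 4.000

Forward pass:
ES_Task 1 = 0; EF_Task 1 = 12
ES_Task 2 = 0; EF_Task 2 = 10
ES_Task 3 = 0; EF_Task 3 = 11
ES_Task 4 = 0; EF_Task 4 = 14
ES_Task 5 = 10; EF_Task 5 = 10+8 = 18
ES_Task 6 = max(EF_Task 1=12, EF_Task 2=10) = 12; EF_Task 6 = 12+6 = 18
ES_Task 7 = 14; EF_Task 7 = 14+7 = 21
ES_Task 8 = max(EF_Task 3=11, EF_Task 5=18, EF_Task 6=18, EF_Task 7=21) = 21; EF_Task 8 = 21+8 = 29
Expected project duration μ = 29 hours. Critical path: Task 4 → Task 7 → Task 8.

Variance along critical path = 1.778 + 5.444 + 4.000 = 11.222
σ = √11.222 = 3.350 hours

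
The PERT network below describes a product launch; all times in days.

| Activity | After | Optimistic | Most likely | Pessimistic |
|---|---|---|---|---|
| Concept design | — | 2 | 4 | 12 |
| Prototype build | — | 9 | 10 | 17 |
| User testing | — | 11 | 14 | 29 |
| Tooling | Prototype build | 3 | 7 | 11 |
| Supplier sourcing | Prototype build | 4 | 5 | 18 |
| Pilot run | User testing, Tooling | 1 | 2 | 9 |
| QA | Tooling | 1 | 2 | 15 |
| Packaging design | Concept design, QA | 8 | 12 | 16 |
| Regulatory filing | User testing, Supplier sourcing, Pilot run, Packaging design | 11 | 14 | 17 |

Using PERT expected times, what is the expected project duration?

48 days

te_Concept design = (2 + 4·4 + 12)/6 = 30/6 = 5
te_Prototype build = (9 + 4·10 + 17)/6 = 66/6 = 11
te_User testing = (11 + 4·14 + 29)/6 = 96/6 = 16
te_Tooling = (3 + 4·7 + 11)/6 = 42/6 = 7
te_Supplier sourcing = (4 + 4·5 + 18)/6 = 42/6 = 7
te_Pilot run = (1 + 4·2 + 9)/6 = 18/6 = 3
te_QA = (1 + 4·2 + 15)/6 = 24/6 = 4
te_Packaging design = (8 + 4·12 + 16)/6 = 72/6 = 12
te_Regulatory filing = (11 + 4·14 + 17)/6 = 84/6 = 14

Forward pass:
ES_Concept design = 0; EF_Concept design = 5
ES_Prototype build = 0; EF_Prototype build = 11
ES_User testing = 0; EF_User testing = 16
ES_Tooling = 11; EF_Tooling = 11+7 = 18
ES_Supplier sourcing = 11; EF_Supplier sourcing = 11+7 = 18
ES_Pilot run = max(EF_User testing=16, EF_Tooling=18) = 18; EF_Pilot run = 18+3 = 21
ES_QA = 18; EF_QA = 18+4 = 22
ES_Packaging design = max(EF_Concept design=5, EF_QA=22) = 22; EF_Packaging design = 22+12 = 34
ES_Regulatory filing = max(EF_User testing=16, EF_Supplier sourcing=18, EF_Pilot run=21, EF_Packaging design=34) = 34; EF_Regulatory filing = 34+14 = 48
Expected project duration μ = 48 days. Critical path: Prototype build → Tooling → QA → Packaging design → Regulatory filing.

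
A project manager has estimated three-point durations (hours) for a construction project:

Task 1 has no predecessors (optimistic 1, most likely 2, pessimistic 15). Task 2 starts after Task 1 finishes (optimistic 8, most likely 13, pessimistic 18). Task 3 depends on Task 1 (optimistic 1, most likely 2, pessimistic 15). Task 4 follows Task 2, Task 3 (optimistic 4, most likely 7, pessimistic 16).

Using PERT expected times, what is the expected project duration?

25 hours

te_Task 1 = (1 + 4·2 + 15)/6 = 24/6 = 4
te_Task 2 = (8 + 4·13 + 18)/6 = 78/6 = 13
te_Task 3 = (1 + 4·2 + 15)/6 = 24/6 = 4
te_Task 4 = (4 + 4·7 + 16)/6 = 48/6 = 8

Forward pass:
ES_Task 1 = 0; EF_Task 1 = 4
ES_Task 2 = 4; EF_Task 2 = 4+13 = 17
ES_Task 3 = 4; EF_Task 3 = 4+4 = 8
ES_Task 4 = max(EF_Task 2=17, EF_Task 3=8) = 17; EF_Task 4 = 17+8 = 25
Expected project duration μ = 25 hours. Critical path: Task 1 → Task 2 → Task 4.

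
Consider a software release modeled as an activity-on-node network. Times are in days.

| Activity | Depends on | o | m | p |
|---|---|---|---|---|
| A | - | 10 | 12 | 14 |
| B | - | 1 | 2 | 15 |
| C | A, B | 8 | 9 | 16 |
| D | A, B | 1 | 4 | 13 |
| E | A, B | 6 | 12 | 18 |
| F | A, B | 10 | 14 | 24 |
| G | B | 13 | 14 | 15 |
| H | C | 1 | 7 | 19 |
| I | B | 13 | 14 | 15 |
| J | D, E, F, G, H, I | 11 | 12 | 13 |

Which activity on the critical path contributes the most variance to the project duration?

te_A = (10 + 4·12 + 14)/6 = 72/6 = 12; σ²_A = ((14−10)/6)² = 0.444
te_B = (1 + 4·2 + 15)/6 = 24/6 = 4; σ²_B = ((15−1)/6)² = 5.444
te_C = (8 + 4·9 + 16)/6 = 60/6 = 10; σ²_C = ((16−8)/6)² = 1.778
te_D = (1 + 4·4 + 13)/6 = 30/6 = 5; σ²_D = ((13−1)/6)² = 4.000
te_E = (6 + 4·12 + 18)/6 = 72/6 = 12; σ²_E = ((18−6)/6)² = 4.000
te_F = (10 + 4·14 + 24)/6 = 90/6 = 15; σ²_F = ((24−10)/6)² = 5.444
te_G = (13 + 4·14 + 15)/6 = 84/6 = 14; σ²_G = ((15−13)/6)² = 0.111
te_H = (1 + 4·7 + 19)/6 = 48/6 = 8; σ²_H = ((19−1)/6)² = 9.000
te_I = (13 + 4·14 + 15)/6 = 84/6 = 14; σ²_I = ((15−13)/6)² = 0.111
te_J = (11 + 4·12 + 13)/6 = 72/6 = 12; σ²_J = ((13−11)/6)² = 0.111

Forward pass:
ES_A = 0; EF_A = 12
ES_B = 0; EF_B = 4
ES_C = max(EF_A=12, EF_B=4) = 12; EF_C = 12+10 = 22
ES_D = max(EF_A=12, EF_B=4) = 12; EF_D = 12+5 = 17
ES_E = max(EF_A=12, EF_B=4) = 12; EF_E = 12+12 = 24
ES_F = max(EF_A=12, EF_B=4) = 12; EF_F = 12+15 = 27
ES_G = 4; EF_G = 4+14 = 18
ES_H = 22; EF_H = 22+8 = 30
ES_I = 4; EF_I = 4+14 = 18
ES_J = max(EF_D=17, EF_E=24, EF_F=27, EF_G=18, EF_H=30, EF_I=18) = 30; EF_J = 30+12 = 42
Expected project duration μ = 42 days. Critical path: A → C → H → J.

Variances on critical path: σ²_A=0.444, σ²_C=1.778, σ²_H=9.000, σ²_J=0.111.
Largest is σ²_H = 9.000.

H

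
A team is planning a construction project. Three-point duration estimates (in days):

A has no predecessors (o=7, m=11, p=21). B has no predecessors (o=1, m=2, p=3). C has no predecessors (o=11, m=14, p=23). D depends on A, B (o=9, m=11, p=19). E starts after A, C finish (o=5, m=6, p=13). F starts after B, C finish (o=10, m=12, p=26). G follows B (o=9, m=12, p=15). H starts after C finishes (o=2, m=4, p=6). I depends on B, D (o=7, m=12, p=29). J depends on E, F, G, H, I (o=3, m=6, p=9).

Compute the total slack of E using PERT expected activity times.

te_A = (7 + 4·11 + 21)/6 = 72/6 = 12
te_B = (1 + 4·2 + 3)/6 = 12/6 = 2
te_C = (11 + 4·14 + 23)/6 = 90/6 = 15
te_D = (9 + 4·11 + 19)/6 = 72/6 = 12
te_E = (5 + 4·6 + 13)/6 = 42/6 = 7
te_F = (10 + 4·12 + 26)/6 = 84/6 = 14
te_G = (9 + 4·12 + 15)/6 = 72/6 = 12
te_H = (2 + 4·4 + 6)/6 = 24/6 = 4
te_I = (7 + 4·12 + 29)/6 = 84/6 = 14
te_J = (3 + 4·6 + 9)/6 = 36/6 = 6

Forward pass:
ES_A = 0; EF_A = 12
ES_B = 0; EF_B = 2
ES_C = 0; EF_C = 15
ES_D = max(EF_A=12, EF_B=2) = 12; EF_D = 12+12 = 24
ES_E = max(EF_A=12, EF_C=15) = 15; EF_E = 15+7 = 22
ES_F = max(EF_B=2, EF_C=15) = 15; EF_F = 15+14 = 29
ES_G = 2; EF_G = 2+12 = 14
ES_H = 15; EF_H = 15+4 = 19
ES_I = max(EF_B=2, EF_D=24) = 24; EF_I = 24+14 = 38
ES_J = max(EF_E=22, EF_F=29, EF_G=14, EF_H=19, EF_I=38) = 38; EF_J = 38+6 = 44
Expected project duration μ = 44 days. Critical path: A → D → I → J.

Backward pass:
LF_J = 44; LS_J = 44−6 = 38
LF_I = LS_J = 38; LS_I = 38−14 = 24
LF_H = LS_J = 38; LS_H = 38−4 = 34
LF_G = LS_J = 38; LS_G = 38−12 = 26
LF_F = LS_J = 38; LS_F = 38−14 = 24
LF_E = LS_J = 38; LS_E = 38−7 = 31
LF_D = LS_I = 24; LS_D = 24−12 = 12
LF_C = min(LS_E=31, LS_F=24, LS_H=34) = 24; LS_C = 24−15 = 9
LF_B = min(LS_D=12, LS_F=24, LS_G=26, LS_I=24) = 12; LS_B = 12−2 = 10
LF_A = min(LS_D=12, LS_E=31) = 12; LS_A = 12−12 = 0
Slack_E = LS_E − ES_E = 31 − 15 = 16

16 days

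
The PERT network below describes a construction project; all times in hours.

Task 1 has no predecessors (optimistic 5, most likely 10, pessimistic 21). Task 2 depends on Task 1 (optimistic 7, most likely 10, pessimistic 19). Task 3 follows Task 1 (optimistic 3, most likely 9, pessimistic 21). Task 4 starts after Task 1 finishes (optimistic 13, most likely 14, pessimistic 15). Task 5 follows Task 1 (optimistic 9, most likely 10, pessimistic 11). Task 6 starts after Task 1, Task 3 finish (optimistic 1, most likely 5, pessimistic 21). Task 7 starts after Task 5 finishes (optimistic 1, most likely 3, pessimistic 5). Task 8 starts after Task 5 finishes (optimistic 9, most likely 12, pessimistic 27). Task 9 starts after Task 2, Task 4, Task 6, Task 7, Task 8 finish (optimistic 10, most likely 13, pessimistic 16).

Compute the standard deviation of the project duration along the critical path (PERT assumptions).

te_Task 1 = (5 + 4·10 + 21)/6 = 66/6 = 11; σ²_Task 1 = ((21−5)/6)² = 7.111
te_Task 2 = (7 + 4·10 + 19)/6 = 66/6 = 11; σ²_Task 2 = ((19−7)/6)² = 4.000
te_Task 3 = (3 + 4·9 + 21)/6 = 60/6 = 10; σ²_Task 3 = ((21−3)/6)² = 9.000
te_Task 4 = (13 + 4·14 + 15)/6 = 84/6 = 14; σ²_Task 4 = ((15−13)/6)² = 0.111
te_Task 5 = (9 + 4·10 + 11)/6 = 60/6 = 10; σ²_Task 5 = ((11−9)/6)² = 0.111
te_Task 6 = (1 + 4·5 + 21)/6 = 42/6 = 7; σ²_Task 6 = ((21−1)/6)² = 11.111
te_Task 7 = (1 + 4·3 + 5)/6 = 18/6 = 3; σ²_Task 7 = ((5−1)/6)² = 0.444
te_Task 8 = (9 + 4·12 + 27)/6 = 84/6 = 14; σ²_Task 8 = ((27−9)/6)² = 9.000
te_Task 9 = (10 + 4·13 + 16)/6 = 78/6 = 13; σ²_Task 9 = ((16−10)/6)² = 1.000

Forward pass:
ES_Task 1 = 0; EF_Task 1 = 11
ES_Task 2 = 11; EF_Task 2 = 11+11 = 22
ES_Task 3 = 11; EF_Task 3 = 11+10 = 21
ES_Task 4 = 11; EF_Task 4 = 11+14 = 25
ES_Task 5 = 11; EF_Task 5 = 11+10 = 21
ES_Task 6 = max(EF_Task 1=11, EF_Task 3=21) = 21; EF_Task 6 = 21+7 = 28
ES_Task 7 = 21; EF_Task 7 = 21+3 = 24
ES_Task 8 = 21; EF_Task 8 = 21+14 = 35
ES_Task 9 = max(EF_Task 2=22, EF_Task 4=25, EF_Task 6=28, EF_Task 7=24, EF_Task 8=35) = 35; EF_Task 9 = 35+13 = 48
Expected project duration μ = 48 hours. Critical path: Task 1 → Task 5 → Task 8 → Task 9.

Variance along critical path = 7.111 + 0.111 + 9.000 + 1.000 = 17.222
σ = √17.222 = 4.150 hours

4.15 hours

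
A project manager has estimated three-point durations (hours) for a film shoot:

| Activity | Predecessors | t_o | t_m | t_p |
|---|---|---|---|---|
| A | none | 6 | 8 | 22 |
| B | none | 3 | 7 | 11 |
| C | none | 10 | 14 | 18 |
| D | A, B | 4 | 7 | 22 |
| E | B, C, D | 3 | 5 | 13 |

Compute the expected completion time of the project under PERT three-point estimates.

te_A = (6 + 4·8 + 22)/6 = 60/6 = 10
te_B = (3 + 4·7 + 11)/6 = 42/6 = 7
te_C = (10 + 4·14 + 18)/6 = 84/6 = 14
te_D = (4 + 4·7 + 22)/6 = 54/6 = 9
te_E = (3 + 4·5 + 13)/6 = 36/6 = 6

Forward pass:
ES_A = 0; EF_A = 10
ES_B = 0; EF_B = 7
ES_C = 0; EF_C = 14
ES_D = max(EF_A=10, EF_B=7) = 10; EF_D = 10+9 = 19
ES_E = max(EF_B=7, EF_C=14, EF_D=19) = 19; EF_E = 19+6 = 25
Expected project duration μ = 25 hours. Critical path: A → D → E.

25 hours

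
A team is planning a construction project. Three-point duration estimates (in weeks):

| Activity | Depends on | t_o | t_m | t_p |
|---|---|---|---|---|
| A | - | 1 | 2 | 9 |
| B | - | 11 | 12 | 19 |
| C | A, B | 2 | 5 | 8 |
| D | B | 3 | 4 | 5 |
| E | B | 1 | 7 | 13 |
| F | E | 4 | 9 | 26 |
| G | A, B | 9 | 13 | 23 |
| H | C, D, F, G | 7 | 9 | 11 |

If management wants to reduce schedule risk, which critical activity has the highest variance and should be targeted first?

F

te_A = (1 + 4·2 + 9)/6 = 18/6 = 3; σ²_A = ((9−1)/6)² = 1.778
te_B = (11 + 4·12 + 19)/6 = 78/6 = 13; σ²_B = ((19−11)/6)² = 1.778
te_C = (2 + 4·5 + 8)/6 = 30/6 = 5; σ²_C = ((8−2)/6)² = 1.000
te_D = (3 + 4·4 + 5)/6 = 24/6 = 4; σ²_D = ((5−3)/6)² = 0.111
te_E = (1 + 4·7 + 13)/6 = 42/6 = 7; σ²_E = ((13−1)/6)² = 4.000
te_F = (4 + 4·9 + 26)/6 = 66/6 = 11; σ²_F = ((26−4)/6)² = 13.444
te_G = (9 + 4·13 + 23)/6 = 84/6 = 14; σ²_G = ((23−9)/6)² = 5.444
te_H = (7 + 4·9 + 11)/6 = 54/6 = 9; σ²_H = ((11−7)/6)² = 0.444

Forward pass:
ES_A = 0; EF_A = 3
ES_B = 0; EF_B = 13
ES_C = max(EF_A=3, EF_B=13) = 13; EF_C = 13+5 = 18
ES_D = 13; EF_D = 13+4 = 17
ES_E = 13; EF_E = 13+7 = 20
ES_F = 20; EF_F = 20+11 = 31
ES_G = max(EF_A=3, EF_B=13) = 13; EF_G = 13+14 = 27
ES_H = max(EF_C=18, EF_D=17, EF_F=31, EF_G=27) = 31; EF_H = 31+9 = 40
Expected project duration μ = 40 weeks. Critical path: B → E → F → H.

Variances on critical path: σ²_B=1.778, σ²_E=4.000, σ²_F=13.444, σ²_H=0.444.
Largest is σ²_F = 13.444.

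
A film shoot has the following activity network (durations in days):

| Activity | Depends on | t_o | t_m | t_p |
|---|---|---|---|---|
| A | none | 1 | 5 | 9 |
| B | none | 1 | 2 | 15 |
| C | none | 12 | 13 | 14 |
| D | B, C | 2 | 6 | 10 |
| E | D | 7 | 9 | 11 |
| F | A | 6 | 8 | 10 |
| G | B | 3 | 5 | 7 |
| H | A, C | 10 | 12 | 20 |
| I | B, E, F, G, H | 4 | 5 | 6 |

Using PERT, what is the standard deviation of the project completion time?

1.56 days

te_A = (1 + 4·5 + 9)/6 = 30/6 = 5; σ²_A = ((9−1)/6)² = 1.778
te_B = (1 + 4·2 + 15)/6 = 24/6 = 4; σ²_B = ((15−1)/6)² = 5.444
te_C = (12 + 4·13 + 14)/6 = 78/6 = 13; σ²_C = ((14−12)/6)² = 0.111
te_D = (2 + 4·6 + 10)/6 = 36/6 = 6; σ²_D = ((10−2)/6)² = 1.778
te_E = (7 + 4·9 + 11)/6 = 54/6 = 9; σ²_E = ((11−7)/6)² = 0.444
te_F = (6 + 4·8 + 10)/6 = 48/6 = 8; σ²_F = ((10−6)/6)² = 0.444
te_G = (3 + 4·5 + 7)/6 = 30/6 = 5; σ²_G = ((7−3)/6)² = 0.444
te_H = (10 + 4·12 + 20)/6 = 78/6 = 13; σ²_H = ((20−10)/6)² = 2.778
te_I = (4 + 4·5 + 6)/6 = 30/6 = 5; σ²_I = ((6−4)/6)² = 0.111

Forward pass:
ES_A = 0; EF_A = 5
ES_B = 0; EF_B = 4
ES_C = 0; EF_C = 13
ES_D = max(EF_B=4, EF_C=13) = 13; EF_D = 13+6 = 19
ES_E = 19; EF_E = 19+9 = 28
ES_F = 5; EF_F = 5+8 = 13
ES_G = 4; EF_G = 4+5 = 9
ES_H = max(EF_A=5, EF_C=13) = 13; EF_H = 13+13 = 26
ES_I = max(EF_B=4, EF_E=28, EF_F=13, EF_G=9, EF_H=26) = 28; EF_I = 28+5 = 33
Expected project duration μ = 33 days. Critical path: C → D → E → I.

Variance along critical path = 0.111 + 1.778 + 0.444 + 0.111 = 2.444
σ = √2.444 = 1.563 days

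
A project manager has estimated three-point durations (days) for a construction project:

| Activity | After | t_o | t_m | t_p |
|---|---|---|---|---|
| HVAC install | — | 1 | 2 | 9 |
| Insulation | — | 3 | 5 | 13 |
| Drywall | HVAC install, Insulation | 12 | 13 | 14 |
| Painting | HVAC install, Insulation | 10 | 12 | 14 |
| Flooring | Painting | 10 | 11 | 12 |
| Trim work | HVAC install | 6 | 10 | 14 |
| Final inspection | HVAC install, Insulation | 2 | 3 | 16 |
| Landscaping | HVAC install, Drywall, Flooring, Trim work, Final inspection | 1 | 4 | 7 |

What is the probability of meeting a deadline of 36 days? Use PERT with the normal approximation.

te_HVAC install = (1 + 4·2 + 9)/6 = 18/6 = 3; σ²_HVAC install = ((9−1)/6)² = 1.778
te_Insulation = (3 + 4·5 + 13)/6 = 36/6 = 6; σ²_Insulation = ((13−3)/6)² = 2.778
te_Drywall = (12 + 4·13 + 14)/6 = 78/6 = 13; σ²_Drywall = ((14−12)/6)² = 0.111
te_Painting = (10 + 4·12 + 14)/6 = 72/6 = 12; σ²_Painting = ((14−10)/6)² = 0.444
te_Flooring = (10 + 4·11 + 12)/6 = 66/6 = 11; σ²_Flooring = ((12−10)/6)² = 0.111
te_Trim work = (6 + 4·10 + 14)/6 = 60/6 = 10; σ²_Trim work = ((14−6)/6)² = 1.778
te_Final inspection = (2 + 4·3 + 16)/6 = 30/6 = 5; σ²_Final inspection = ((16−2)/6)² = 5.444
te_Landscaping = (1 + 4·4 + 7)/6 = 24/6 = 4; σ²_Landscaping = ((7−1)/6)² = 1.000

Forward pass:
ES_HVAC install = 0; EF_HVAC install = 3
ES_Insulation = 0; EF_Insulation = 6
ES_Drywall = max(EF_HVAC install=3, EF_Insulation=6) = 6; EF_Drywall = 6+13 = 19
ES_Painting = max(EF_HVAC install=3, EF_Insulation=6) = 6; EF_Painting = 6+12 = 18
ES_Flooring = 18; EF_Flooring = 18+11 = 29
ES_Trim work = 3; EF_Trim work = 3+10 = 13
ES_Final inspection = max(EF_HVAC install=3, EF_Insulation=6) = 6; EF_Final inspection = 6+5 = 11
ES_Landscaping = max(EF_HVAC install=3, EF_Drywall=19, EF_Flooring=29, EF_Trim work=13, EF_Final inspection=11) = 29; EF_Landscaping = 29+4 = 33
Expected project duration μ = 33 days. Critical path: Insulation → Painting → Flooring → Landscaping.

Variance along critical path = 2.778 + 0.444 + 0.111 + 1.000 = 4.333; σ = √4.333 = 2.082 days.
Z = (36 − 33) / 2.082 = 1.441
P(T ≤ 36) = Φ(1.441) ≈ 0.925

0.925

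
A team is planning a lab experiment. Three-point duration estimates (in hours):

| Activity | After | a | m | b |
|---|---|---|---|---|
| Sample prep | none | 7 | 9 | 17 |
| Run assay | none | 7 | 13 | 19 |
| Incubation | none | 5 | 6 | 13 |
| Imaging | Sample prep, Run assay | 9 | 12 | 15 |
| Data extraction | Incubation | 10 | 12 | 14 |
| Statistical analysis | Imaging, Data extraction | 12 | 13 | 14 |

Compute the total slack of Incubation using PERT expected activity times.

6 hours

te_Sample prep = (7 + 4·9 + 17)/6 = 60/6 = 10
te_Run assay = (7 + 4·13 + 19)/6 = 78/6 = 13
te_Incubation = (5 + 4·6 + 13)/6 = 42/6 = 7
te_Imaging = (9 + 4·12 + 15)/6 = 72/6 = 12
te_Data extraction = (10 + 4·12 + 14)/6 = 72/6 = 12
te_Statistical analysis = (12 + 4·13 + 14)/6 = 78/6 = 13

Forward pass:
ES_Sample prep = 0; EF_Sample prep = 10
ES_Run assay = 0; EF_Run assay = 13
ES_Incubation = 0; EF_Incubation = 7
ES_Imaging = max(EF_Sample prep=10, EF_Run assay=13) = 13; EF_Imaging = 13+12 = 25
ES_Data extraction = 7; EF_Data extraction = 7+12 = 19
ES_Statistical analysis = max(EF_Imaging=25, EF_Data extraction=19) = 25; EF_Statistical analysis = 25+13 = 38
Expected project duration μ = 38 hours. Critical path: Run assay → Imaging → Statistical analysis.

Backward pass:
LF_Statistical analysis = 38; LS_Statistical analysis = 38−13 = 25
LF_Data extraction = LS_Statistical analysis = 25; LS_Data extraction = 25−12 = 13
LF_Imaging = LS_Statistical analysis = 25; LS_Imaging = 25−12 = 13
LF_Incubation = LS_Data extraction = 13; LS_Incubation = 13−7 = 6
LF_Run assay = LS_Imaging = 13; LS_Run assay = 13−13 = 0
LF_Sample prep = LS_Imaging = 13; LS_Sample prep = 13−10 = 3
Slack_Incubation = LS_Incubation − ES_Incubation = 6 − 0 = 6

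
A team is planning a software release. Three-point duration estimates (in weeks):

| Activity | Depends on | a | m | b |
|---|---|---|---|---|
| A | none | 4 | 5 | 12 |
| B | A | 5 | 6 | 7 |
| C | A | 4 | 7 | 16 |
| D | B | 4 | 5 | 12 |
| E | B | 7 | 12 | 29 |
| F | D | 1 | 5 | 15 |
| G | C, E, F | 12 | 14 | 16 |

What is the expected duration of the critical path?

te_A = (4 + 4·5 + 12)/6 = 36/6 = 6
te_B = (5 + 4·6 + 7)/6 = 36/6 = 6
te_C = (4 + 4·7 + 16)/6 = 48/6 = 8
te_D = (4 + 4·5 + 12)/6 = 36/6 = 6
te_E = (7 + 4·12 + 29)/6 = 84/6 = 14
te_F = (1 + 4·5 + 15)/6 = 36/6 = 6
te_G = (12 + 4·14 + 16)/6 = 84/6 = 14

Forward pass:
ES_A = 0; EF_A = 6
ES_B = 6; EF_B = 6+6 = 12
ES_C = 6; EF_C = 6+8 = 14
ES_D = 12; EF_D = 12+6 = 18
ES_E = 12; EF_E = 12+14 = 26
ES_F = 18; EF_F = 18+6 = 24
ES_G = max(EF_C=14, EF_E=26, EF_F=24) = 26; EF_G = 26+14 = 40
Expected project duration μ = 40 weeks. Critical path: A → B → E → G.

40 weeks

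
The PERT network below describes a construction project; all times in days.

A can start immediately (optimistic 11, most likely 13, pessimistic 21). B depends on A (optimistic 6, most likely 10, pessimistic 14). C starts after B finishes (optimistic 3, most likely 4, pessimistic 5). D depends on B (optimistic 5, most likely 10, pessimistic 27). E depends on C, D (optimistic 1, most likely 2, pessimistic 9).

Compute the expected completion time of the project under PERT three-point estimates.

39 days

te_A = (11 + 4·13 + 21)/6 = 84/6 = 14
te_B = (6 + 4·10 + 14)/6 = 60/6 = 10
te_C = (3 + 4·4 + 5)/6 = 24/6 = 4
te_D = (5 + 4·10 + 27)/6 = 72/6 = 12
te_E = (1 + 4·2 + 9)/6 = 18/6 = 3

Forward pass:
ES_A = 0; EF_A = 14
ES_B = 14; EF_B = 14+10 = 24
ES_C = 24; EF_C = 24+4 = 28
ES_D = 24; EF_D = 24+12 = 36
ES_E = max(EF_C=28, EF_D=36) = 36; EF_E = 36+3 = 39
Expected project duration μ = 39 days. Critical path: A → B → D → E.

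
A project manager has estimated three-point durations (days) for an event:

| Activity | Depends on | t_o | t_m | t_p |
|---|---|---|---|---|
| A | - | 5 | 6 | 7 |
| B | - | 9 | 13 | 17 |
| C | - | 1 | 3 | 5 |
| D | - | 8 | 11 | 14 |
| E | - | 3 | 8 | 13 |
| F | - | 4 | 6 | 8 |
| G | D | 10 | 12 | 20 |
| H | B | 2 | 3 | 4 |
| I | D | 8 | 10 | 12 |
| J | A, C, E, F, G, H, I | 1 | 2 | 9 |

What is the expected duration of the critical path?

27 days

te_A = (5 + 4·6 + 7)/6 = 36/6 = 6
te_B = (9 + 4·13 + 17)/6 = 78/6 = 13
te_C = (1 + 4·3 + 5)/6 = 18/6 = 3
te_D = (8 + 4·11 + 14)/6 = 66/6 = 11
te_E = (3 + 4·8 + 13)/6 = 48/6 = 8
te_F = (4 + 4·6 + 8)/6 = 36/6 = 6
te_G = (10 + 4·12 + 20)/6 = 78/6 = 13
te_H = (2 + 4·3 + 4)/6 = 18/6 = 3
te_I = (8 + 4·10 + 12)/6 = 60/6 = 10
te_J = (1 + 4·2 + 9)/6 = 18/6 = 3

Forward pass:
ES_A = 0; EF_A = 6
ES_B = 0; EF_B = 13
ES_C = 0; EF_C = 3
ES_D = 0; EF_D = 11
ES_E = 0; EF_E = 8
ES_F = 0; EF_F = 6
ES_G = 11; EF_G = 11+13 = 24
ES_H = 13; EF_H = 13+3 = 16
ES_I = 11; EF_I = 11+10 = 21
ES_J = max(EF_A=6, EF_C=3, EF_E=8, EF_F=6, EF_G=24, EF_H=16, EF_I=21) = 24; EF_J = 24+3 = 27
Expected project duration μ = 27 days. Critical path: D → G → J.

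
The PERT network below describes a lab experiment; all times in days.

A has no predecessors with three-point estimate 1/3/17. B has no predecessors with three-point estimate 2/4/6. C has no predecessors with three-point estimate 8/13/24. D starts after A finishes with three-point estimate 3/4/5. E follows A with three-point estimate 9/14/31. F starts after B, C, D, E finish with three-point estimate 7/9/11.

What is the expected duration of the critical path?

30 days

te_A = (1 + 4·3 + 17)/6 = 30/6 = 5
te_B = (2 + 4·4 + 6)/6 = 24/6 = 4
te_C = (8 + 4·13 + 24)/6 = 84/6 = 14
te_D = (3 + 4·4 + 5)/6 = 24/6 = 4
te_E = (9 + 4·14 + 31)/6 = 96/6 = 16
te_F = (7 + 4·9 + 11)/6 = 54/6 = 9

Forward pass:
ES_A = 0; EF_A = 5
ES_B = 0; EF_B = 4
ES_C = 0; EF_C = 14
ES_D = 5; EF_D = 5+4 = 9
ES_E = 5; EF_E = 5+16 = 21
ES_F = max(EF_B=4, EF_C=14, EF_D=9, EF_E=21) = 21; EF_F = 21+9 = 30
Expected project duration μ = 30 days. Critical path: A → E → F.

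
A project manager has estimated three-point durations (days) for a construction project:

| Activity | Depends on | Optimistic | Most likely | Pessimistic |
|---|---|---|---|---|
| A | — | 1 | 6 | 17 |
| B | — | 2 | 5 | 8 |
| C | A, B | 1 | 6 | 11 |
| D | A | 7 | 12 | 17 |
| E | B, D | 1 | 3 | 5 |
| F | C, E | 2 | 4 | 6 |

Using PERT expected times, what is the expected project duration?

te_A = (1 + 4·6 + 17)/6 = 42/6 = 7
te_B = (2 + 4·5 + 8)/6 = 30/6 = 5
te_C = (1 + 4·6 + 11)/6 = 36/6 = 6
te_D = (7 + 4·12 + 17)/6 = 72/6 = 12
te_E = (1 + 4·3 + 5)/6 = 18/6 = 3
te_F = (2 + 4·4 + 6)/6 = 24/6 = 4

Forward pass:
ES_A = 0; EF_A = 7
ES_B = 0; EF_B = 5
ES_C = max(EF_A=7, EF_B=5) = 7; EF_C = 7+6 = 13
ES_D = 7; EF_D = 7+12 = 19
ES_E = max(EF_B=5, EF_D=19) = 19; EF_E = 19+3 = 22
ES_F = max(EF_C=13, EF_E=22) = 22; EF_F = 22+4 = 26
Expected project duration μ = 26 days. Critical path: A → D → E → F.

26 days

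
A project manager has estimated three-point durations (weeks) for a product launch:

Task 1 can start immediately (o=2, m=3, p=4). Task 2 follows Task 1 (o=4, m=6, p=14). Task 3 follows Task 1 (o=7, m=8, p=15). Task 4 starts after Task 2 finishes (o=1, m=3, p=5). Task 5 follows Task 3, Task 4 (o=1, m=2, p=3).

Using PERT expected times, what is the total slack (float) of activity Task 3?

te_Task 1 = (2 + 4·3 + 4)/6 = 18/6 = 3
te_Task 2 = (4 + 4·6 + 14)/6 = 42/6 = 7
te_Task 3 = (7 + 4·8 + 15)/6 = 54/6 = 9
te_Task 4 = (1 + 4·3 + 5)/6 = 18/6 = 3
te_Task 5 = (1 + 4·2 + 3)/6 = 12/6 = 2

Forward pass:
ES_Task 1 = 0; EF_Task 1 = 3
ES_Task 2 = 3; EF_Task 2 = 3+7 = 10
ES_Task 3 = 3; EF_Task 3 = 3+9 = 12
ES_Task 4 = 10; EF_Task 4 = 10+3 = 13
ES_Task 5 = max(EF_Task 3=12, EF_Task 4=13) = 13; EF_Task 5 = 13+2 = 15
Expected project duration μ = 15 weeks. Critical path: Task 1 → Task 2 → Task 4 → Task 5.

Backward pass:
LF_Task 5 = 15; LS_Task 5 = 15−2 = 13
LF_Task 4 = LS_Task 5 = 13; LS_Task 4 = 13−3 = 10
LF_Task 3 = LS_Task 5 = 13; LS_Task 3 = 13−9 = 4
LF_Task 2 = LS_Task 4 = 10; LS_Task 2 = 10−7 = 3
LF_Task 1 = min(LS_Task 2=3, LS_Task 3=4) = 3; LS_Task 1 = 3−3 = 0
Slack_Task 3 = LS_Task 3 − ES_Task 3 = 4 − 3 = 1

1 weeks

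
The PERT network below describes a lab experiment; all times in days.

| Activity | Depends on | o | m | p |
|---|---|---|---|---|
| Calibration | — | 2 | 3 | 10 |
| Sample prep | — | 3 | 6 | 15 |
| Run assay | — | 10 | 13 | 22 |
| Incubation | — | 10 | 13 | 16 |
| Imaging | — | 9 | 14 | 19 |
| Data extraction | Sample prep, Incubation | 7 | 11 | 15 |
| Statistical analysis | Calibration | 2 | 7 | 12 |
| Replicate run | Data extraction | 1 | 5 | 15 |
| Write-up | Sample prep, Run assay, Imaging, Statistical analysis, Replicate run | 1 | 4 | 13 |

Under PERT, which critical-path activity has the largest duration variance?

te_Calibration = (2 + 4·3 + 10)/6 = 24/6 = 4; σ²_Calibration = ((10−2)/6)² = 1.778
te_Sample prep = (3 + 4·6 + 15)/6 = 42/6 = 7; σ²_Sample prep = ((15−3)/6)² = 4.000
te_Run assay = (10 + 4·13 + 22)/6 = 84/6 = 14; σ²_Run assay = ((22−10)/6)² = 4.000
te_Incubation = (10 + 4·13 + 16)/6 = 78/6 = 13; σ²_Incubation = ((16−10)/6)² = 1.000
te_Imaging = (9 + 4·14 + 19)/6 = 84/6 = 14; σ²_Imaging = ((19−9)/6)² = 2.778
te_Data extraction = (7 + 4·11 + 15)/6 = 66/6 = 11; σ²_Data extraction = ((15−7)/6)² = 1.778
te_Statistical analysis = (2 + 4·7 + 12)/6 = 42/6 = 7; σ²_Statistical analysis = ((12−2)/6)² = 2.778
te_Replicate run = (1 + 4·5 + 15)/6 = 36/6 = 6; σ²_Replicate run = ((15−1)/6)² = 5.444
te_Write-up = (1 + 4·4 + 13)/6 = 30/6 = 5; σ²_Write-up = ((13−1)/6)² = 4.000

Forward pass:
ES_Calibration = 0; EF_Calibration = 4
ES_Sample prep = 0; EF_Sample prep = 7
ES_Run assay = 0; EF_Run assay = 14
ES_Incubation = 0; EF_Incubation = 13
ES_Imaging = 0; EF_Imaging = 14
ES_Data extraction = max(EF_Sample prep=7, EF_Incubation=13) = 13; EF_Data extraction = 13+11 = 24
ES_Statistical analysis = 4; EF_Statistical analysis = 4+7 = 11
ES_Replicate run = 24; EF_Replicate run = 24+6 = 30
ES_Write-up = max(EF_Sample prep=7, EF_Run assay=14, EF_Imaging=14, EF_Statistical analysis=11, EF_Replicate run=30) = 30; EF_Write-up = 30+5 = 35
Expected project duration μ = 35 days. Critical path: Incubation → Data extraction → Replicate run → Write-up.

Variances on critical path: σ²_Incubation=1.000, σ²_Data extraction=1.778, σ²_Replicate run=5.444, σ²_Write-up=4.000.
Largest is σ²_Replicate run = 5.444.

Replicate run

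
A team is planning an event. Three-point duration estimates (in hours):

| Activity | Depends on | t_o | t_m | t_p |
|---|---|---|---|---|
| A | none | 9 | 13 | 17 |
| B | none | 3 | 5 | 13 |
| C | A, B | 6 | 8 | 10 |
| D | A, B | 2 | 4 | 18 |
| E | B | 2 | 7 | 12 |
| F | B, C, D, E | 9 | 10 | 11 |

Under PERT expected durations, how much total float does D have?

te_A = (9 + 4·13 + 17)/6 = 78/6 = 13
te_B = (3 + 4·5 + 13)/6 = 36/6 = 6
te_C = (6 + 4·8 + 10)/6 = 48/6 = 8
te_D = (2 + 4·4 + 18)/6 = 36/6 = 6
te_E = (2 + 4·7 + 12)/6 = 42/6 = 7
te_F = (9 + 4·10 + 11)/6 = 60/6 = 10

Forward pass:
ES_A = 0; EF_A = 13
ES_B = 0; EF_B = 6
ES_C = max(EF_A=13, EF_B=6) = 13; EF_C = 13+8 = 21
ES_D = max(EF_A=13, EF_B=6) = 13; EF_D = 13+6 = 19
ES_E = 6; EF_E = 6+7 = 13
ES_F = max(EF_B=6, EF_C=21, EF_D=19, EF_E=13) = 21; EF_F = 21+10 = 31
Expected project duration μ = 31 hours. Critical path: A → C → F.

Backward pass:
LF_F = 31; LS_F = 31−10 = 21
LF_E = LS_F = 21; LS_E = 21−7 = 14
LF_D = LS_F = 21; LS_D = 21−6 = 15
LF_C = LS_F = 21; LS_C = 21−8 = 13
LF_B = min(LS_C=13, LS_D=15, LS_E=14, LS_F=21) = 13; LS_B = 13−6 = 7
LF_A = min(LS_C=13, LS_D=15) = 13; LS_A = 13−13 = 0
Slack_D = LS_D − ES_D = 15 − 13 = 2

2 hours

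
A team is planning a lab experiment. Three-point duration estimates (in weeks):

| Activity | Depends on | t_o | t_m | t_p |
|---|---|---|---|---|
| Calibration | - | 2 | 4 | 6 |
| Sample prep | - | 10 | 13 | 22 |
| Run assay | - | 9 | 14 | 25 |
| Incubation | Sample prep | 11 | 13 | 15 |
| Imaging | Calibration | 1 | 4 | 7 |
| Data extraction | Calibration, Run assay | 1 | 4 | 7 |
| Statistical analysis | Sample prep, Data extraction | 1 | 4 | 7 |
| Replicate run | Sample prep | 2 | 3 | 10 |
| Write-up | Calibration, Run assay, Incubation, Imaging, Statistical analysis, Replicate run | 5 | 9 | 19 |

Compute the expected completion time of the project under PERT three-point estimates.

te_Calibration = (2 + 4·4 + 6)/6 = 24/6 = 4
te_Sample prep = (10 + 4·13 + 22)/6 = 84/6 = 14
te_Run assay = (9 + 4·14 + 25)/6 = 90/6 = 15
te_Incubation = (11 + 4·13 + 15)/6 = 78/6 = 13
te_Imaging = (1 + 4·4 + 7)/6 = 24/6 = 4
te_Data extraction = (1 + 4·4 + 7)/6 = 24/6 = 4
te_Statistical analysis = (1 + 4·4 + 7)/6 = 24/6 = 4
te_Replicate run = (2 + 4·3 + 10)/6 = 24/6 = 4
te_Write-up = (5 + 4·9 + 19)/6 = 60/6 = 10

Forward pass:
ES_Calibration = 0; EF_Calibration = 4
ES_Sample prep = 0; EF_Sample prep = 14
ES_Run assay = 0; EF_Run assay = 15
ES_Incubation = 14; EF_Incubation = 14+13 = 27
ES_Imaging = 4; EF_Imaging = 4+4 = 8
ES_Data extraction = max(EF_Calibration=4, EF_Run assay=15) = 15; EF_Data extraction = 15+4 = 19
ES_Statistical analysis = max(EF_Sample prep=14, EF_Data extraction=19) = 19; EF_Statistical analysis = 19+4 = 23
ES_Replicate run = 14; EF_Replicate run = 14+4 = 18
ES_Write-up = max(EF_Calibration=4, EF_Run assay=15, EF_Incubation=27, EF_Imaging=8, EF_Statistical analysis=23, EF_Replicate run=18) = 27; EF_Write-up = 27+10 = 37
Expected project duration μ = 37 weeks. Critical path: Sample prep → Incubation → Write-up.

37 weeks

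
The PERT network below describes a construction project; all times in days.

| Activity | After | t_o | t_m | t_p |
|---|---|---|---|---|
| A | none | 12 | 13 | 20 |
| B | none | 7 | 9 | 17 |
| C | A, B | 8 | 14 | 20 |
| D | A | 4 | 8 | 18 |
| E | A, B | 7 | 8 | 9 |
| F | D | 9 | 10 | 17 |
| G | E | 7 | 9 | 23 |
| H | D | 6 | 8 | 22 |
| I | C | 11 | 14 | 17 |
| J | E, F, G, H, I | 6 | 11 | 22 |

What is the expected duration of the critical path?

te_A = (12 + 4·13 + 20)/6 = 84/6 = 14
te_B = (7 + 4·9 + 17)/6 = 60/6 = 10
te_C = (8 + 4·14 + 20)/6 = 84/6 = 14
te_D = (4 + 4·8 + 18)/6 = 54/6 = 9
te_E = (7 + 4·8 + 9)/6 = 48/6 = 8
te_F = (9 + 4·10 + 17)/6 = 66/6 = 11
te_G = (7 + 4·9 + 23)/6 = 66/6 = 11
te_H = (6 + 4·8 + 22)/6 = 60/6 = 10
te_I = (11 + 4·14 + 17)/6 = 84/6 = 14
te_J = (6 + 4·11 + 22)/6 = 72/6 = 12

Forward pass:
ES_A = 0; EF_A = 14
ES_B = 0; EF_B = 10
ES_C = max(EF_A=14, EF_B=10) = 14; EF_C = 14+14 = 28
ES_D = 14; EF_D = 14+9 = 23
ES_E = max(EF_A=14, EF_B=10) = 14; EF_E = 14+8 = 22
ES_F = 23; EF_F = 23+11 = 34
ES_G = 22; EF_G = 22+11 = 33
ES_H = 23; EF_H = 23+10 = 33
ES_I = 28; EF_I = 28+14 = 42
ES_J = max(EF_E=22, EF_F=34, EF_G=33, EF_H=33, EF_I=42) = 42; EF_J = 42+12 = 54
Expected project duration μ = 54 days. Critical path: A → C → I → J.

54 days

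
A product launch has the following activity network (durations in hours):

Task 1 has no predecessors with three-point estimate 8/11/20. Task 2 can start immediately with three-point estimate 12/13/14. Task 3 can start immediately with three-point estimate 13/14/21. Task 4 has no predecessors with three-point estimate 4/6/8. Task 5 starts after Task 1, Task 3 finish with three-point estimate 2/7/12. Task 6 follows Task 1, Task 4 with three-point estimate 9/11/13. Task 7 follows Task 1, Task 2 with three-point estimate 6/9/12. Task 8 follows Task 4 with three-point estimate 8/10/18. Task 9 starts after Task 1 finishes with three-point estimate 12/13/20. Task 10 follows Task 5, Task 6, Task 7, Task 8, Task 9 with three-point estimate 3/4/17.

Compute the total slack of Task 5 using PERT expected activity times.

te_Task 1 = (8 + 4·11 + 20)/6 = 72/6 = 12
te_Task 2 = (12 + 4·13 + 14)/6 = 78/6 = 13
te_Task 3 = (13 + 4·14 + 21)/6 = 90/6 = 15
te_Task 4 = (4 + 4·6 + 8)/6 = 36/6 = 6
te_Task 5 = (2 + 4·7 + 12)/6 = 42/6 = 7
te_Task 6 = (9 + 4·11 + 13)/6 = 66/6 = 11
te_Task 7 = (6 + 4·9 + 12)/6 = 54/6 = 9
te_Task 8 = (8 + 4·10 + 18)/6 = 66/6 = 11
te_Task 9 = (12 + 4·13 + 20)/6 = 84/6 = 14
te_Task 10 = (3 + 4·4 + 17)/6 = 36/6 = 6

Forward pass:
ES_Task 1 = 0; EF_Task 1 = 12
ES_Task 2 = 0; EF_Task 2 = 13
ES_Task 3 = 0; EF_Task 3 = 15
ES_Task 4 = 0; EF_Task 4 = 6
ES_Task 5 = max(EF_Task 1=12, EF_Task 3=15) = 15; EF_Task 5 = 15+7 = 22
ES_Task 6 = max(EF_Task 1=12, EF_Task 4=6) = 12; EF_Task 6 = 12+11 = 23
ES_Task 7 = max(EF_Task 1=12, EF_Task 2=13) = 13; EF_Task 7 = 13+9 = 22
ES_Task 8 = 6; EF_Task 8 = 6+11 = 17
ES_Task 9 = 12; EF_Task 9 = 12+14 = 26
ES_Task 10 = max(EF_Task 5=22, EF_Task 6=23, EF_Task 7=22, EF_Task 8=17, EF_Task 9=26) = 26; EF_Task 10 = 26+6 = 32
Expected project duration μ = 32 hours. Critical path: Task 1 → Task 9 → Task 10.

Backward pass:
LF_Task 10 = 32; LS_Task 10 = 32−6 = 26
LF_Task 9 = LS_Task 10 = 26; LS_Task 9 = 26−14 = 12
LF_Task 8 = LS_Task 10 = 26; LS_Task 8 = 26−11 = 15
LF_Task 7 = LS_Task 10 = 26; LS_Task 7 = 26−9 = 17
LF_Task 6 = LS_Task 10 = 26; LS_Task 6 = 26−11 = 15
LF_Task 5 = LS_Task 10 = 26; LS_Task 5 = 26−7 = 19
LF_Task 4 = min(LS_Task 6=15, LS_Task 8=15) = 15; LS_Task 4 = 15−6 = 9
LF_Task 3 = LS_Task 5 = 19; LS_Task 3 = 19−15 = 4
LF_Task 2 = LS_Task 7 = 17; LS_Task 2 = 17−13 = 4
LF_Task 1 = min(LS_Task 5=19, LS_Task 6=15, LS_Task 7=17, LS_Task 9=12) = 12; LS_Task 1 = 12−12 = 0
Slack_Task 5 = LS_Task 5 − ES_Task 5 = 19 − 15 = 4

4 hours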